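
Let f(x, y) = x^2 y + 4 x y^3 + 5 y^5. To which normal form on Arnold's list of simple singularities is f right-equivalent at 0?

The Hessian of f at 0 is [[0, 0], [0, 0]] with rank 0, so corank 2. A Groebner basis of the Jacobian ideal J(f) in C{x,y} is {x^3, x^2*y, -2*x^2 + x*y^2, x*y/2 + y^3}; counting standard monomials gives mu = 6. Corank 2; j^3 = x^2*y has shape L^2 M (L != M), so D-series; mu = 6 gives D_6.

D_6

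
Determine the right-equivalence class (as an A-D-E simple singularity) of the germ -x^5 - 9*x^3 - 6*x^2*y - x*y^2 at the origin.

D_6

The Hessian of f at 0 has rank 0. Corank 2; j^3 = -x*(3*x + y)^2 has shape L^2 M (L != M), so D-series; mu = 6 gives D_6.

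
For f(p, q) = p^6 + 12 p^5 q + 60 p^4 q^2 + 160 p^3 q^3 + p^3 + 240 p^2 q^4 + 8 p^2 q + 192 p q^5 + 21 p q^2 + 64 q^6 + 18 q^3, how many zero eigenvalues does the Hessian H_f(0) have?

Hessian at 0 has rank 0.

2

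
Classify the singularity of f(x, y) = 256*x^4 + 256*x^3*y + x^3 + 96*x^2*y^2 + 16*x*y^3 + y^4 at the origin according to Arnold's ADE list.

E_6

The Hessian of f at 0 is [[0, 0], [0, 0]] with rank 0, so corank 2. A Groebner basis of the Jacobian ideal J(f) in C{x,y} is {y^4, x*y^2 + y^3/12, x^2}; counting standard monomials gives mu = 6. Corank 2; j^3 = x^3 is a perfect cube, so E-series; the 4-jet and mu = 6 give E_6.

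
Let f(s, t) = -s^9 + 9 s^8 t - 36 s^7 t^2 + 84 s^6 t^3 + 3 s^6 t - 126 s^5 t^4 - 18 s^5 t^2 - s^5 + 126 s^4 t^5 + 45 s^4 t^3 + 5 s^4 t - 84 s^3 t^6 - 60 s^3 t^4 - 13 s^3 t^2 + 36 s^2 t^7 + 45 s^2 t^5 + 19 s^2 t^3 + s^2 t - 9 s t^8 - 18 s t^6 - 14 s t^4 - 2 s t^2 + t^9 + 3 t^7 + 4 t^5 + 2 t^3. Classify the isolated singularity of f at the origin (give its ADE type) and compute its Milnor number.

The Hessian of f at 0 has rank 0. Corank 2; j^3 = t*(s^2 - 2*s*t + 2*t^2) splits into three distinct lines over C (the quadratic factor has nonzero discriminant), so D_4.

Type D_{4}, Milnor number mu = 4.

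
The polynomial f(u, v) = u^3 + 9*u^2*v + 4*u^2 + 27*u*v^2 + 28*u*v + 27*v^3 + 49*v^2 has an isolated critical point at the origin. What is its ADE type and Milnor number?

The Hessian of f at 0 has rank 1. Corank 1: A-series; mu = 2 gives A_2.

Type A2, Milnor number mu = 2.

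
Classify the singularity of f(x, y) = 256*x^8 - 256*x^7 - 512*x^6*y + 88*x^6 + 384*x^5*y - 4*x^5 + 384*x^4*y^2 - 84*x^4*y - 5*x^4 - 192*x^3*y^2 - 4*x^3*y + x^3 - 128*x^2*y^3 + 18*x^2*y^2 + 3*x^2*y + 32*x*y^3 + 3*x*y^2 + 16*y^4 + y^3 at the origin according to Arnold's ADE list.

E_{6}

The Hessian of f at 0 has rank 0. Corank 2; j^3 = (x + y)^3 is a perfect cube, so E-series; the 4-jet and mu = 6 give E_6.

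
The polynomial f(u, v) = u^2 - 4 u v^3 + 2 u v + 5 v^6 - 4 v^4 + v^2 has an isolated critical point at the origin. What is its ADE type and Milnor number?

Type A_{5}, Milnor number mu = 5.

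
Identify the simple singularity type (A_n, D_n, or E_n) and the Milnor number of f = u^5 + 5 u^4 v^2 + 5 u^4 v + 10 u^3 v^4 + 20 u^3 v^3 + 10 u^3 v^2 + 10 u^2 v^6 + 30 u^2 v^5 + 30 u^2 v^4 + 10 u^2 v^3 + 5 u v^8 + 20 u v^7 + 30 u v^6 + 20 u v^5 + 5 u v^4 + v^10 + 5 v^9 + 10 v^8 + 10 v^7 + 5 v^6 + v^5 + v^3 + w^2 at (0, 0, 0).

Type E_{8}, Milnor number mu = 8.

The Hessian of f at 0 has rank 1. Corank 2; j^3 = v^3 is a perfect cube, so E-series; the 5-jet and mu = 8 give E_8.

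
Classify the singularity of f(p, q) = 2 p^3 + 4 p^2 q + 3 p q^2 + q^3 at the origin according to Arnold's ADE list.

The Hessian of f at 0 has rank 0. Corank 2; j^3 = (p + q)*(2*p^2 + 2*p*q + q^2) splits into three distinct lines over C (the quadratic factor has nonzero discriminant), so D_4.

D_{4}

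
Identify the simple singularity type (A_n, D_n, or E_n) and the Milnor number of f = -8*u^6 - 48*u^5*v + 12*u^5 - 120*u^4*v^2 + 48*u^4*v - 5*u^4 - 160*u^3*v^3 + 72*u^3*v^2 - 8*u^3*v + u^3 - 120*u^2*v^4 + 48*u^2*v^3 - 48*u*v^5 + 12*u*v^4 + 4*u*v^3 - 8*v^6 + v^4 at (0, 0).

The Hessian of f at 0 is [[0, 0], [0, 0]] with rank 0, so corank 2. A Groebner basis of the Jacobian ideal J(f) in C{u,v} is {u^3, u^2*v, -u^2/4 + u*v^2, 3*u^2/4 + v^3}; counting standard monomials gives mu = 6. Corank 2; j^3 = u^3 is a perfect cube, so E-series; the 4-jet and mu = 6 give E_6.

Type E6, Milnor number mu = 6.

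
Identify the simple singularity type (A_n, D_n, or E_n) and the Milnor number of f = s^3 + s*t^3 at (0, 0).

Type E_7, Milnor number mu = 7.

The Hessian of f at 0 has rank 0. Corank 2; j^3 = s^3 is a perfect cube, so E-series; the 4-jet and mu = 7 give E_7.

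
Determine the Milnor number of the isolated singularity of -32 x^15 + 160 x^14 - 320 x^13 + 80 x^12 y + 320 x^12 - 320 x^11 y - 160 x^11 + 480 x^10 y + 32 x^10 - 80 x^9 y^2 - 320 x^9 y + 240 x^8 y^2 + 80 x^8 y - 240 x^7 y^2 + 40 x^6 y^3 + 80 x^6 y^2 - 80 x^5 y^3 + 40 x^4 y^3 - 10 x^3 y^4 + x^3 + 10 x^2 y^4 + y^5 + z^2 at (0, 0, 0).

The Hessian of f at 0 has rank 1. Corank 2; j^3 = x^3 is a perfect cube, so E-series; the 5-jet and mu = 8 give E_8.

8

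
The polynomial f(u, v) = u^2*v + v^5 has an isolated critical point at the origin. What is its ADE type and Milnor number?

The Hessian of f at 0 has rank 0. Corank 2; j^3 = u^2*v has shape L^2 M (L != M), so D-series; mu = 6 gives D_6.

Type D_{6}, Milnor number mu = 6.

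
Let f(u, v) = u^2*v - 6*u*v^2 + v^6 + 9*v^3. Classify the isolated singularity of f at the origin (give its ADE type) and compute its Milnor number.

The Hessian of f at 0 is [[0, 0], [0, 0]] with rank 0, so corank 2. A Groebner basis of the Jacobian ideal J(f) in C{u,v} is {u^2/6 + v^5 - 3*v^2/2, u^3 - 27*v^3, u*v - 3*v^2}; counting standard monomials gives mu = 7. Corank 2; j^3 = v*(u - 3*v)^2 has shape L^2 M (L != M), so D-series; mu = 7 gives D_7.

Type D_7, Milnor number mu = 7.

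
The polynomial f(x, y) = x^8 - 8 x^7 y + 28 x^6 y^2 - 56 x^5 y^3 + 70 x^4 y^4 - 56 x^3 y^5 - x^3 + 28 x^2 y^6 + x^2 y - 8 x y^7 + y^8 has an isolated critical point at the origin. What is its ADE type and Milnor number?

Type D_{9}, Milnor number mu = 9.

The Hessian of f at 0 is [[0, 0], [0, 0]] with rank 0, so corank 2. A Groebner basis of the Jacobian ideal J(f) in C{x,y} is {x*y/8 + y^7, x*y^2, x^2 - x*y}; counting standard monomials gives mu = 9. Corank 2; j^3 = -x^2*(x - y) has shape L^2 M (L != M), so D-series; mu = 9 gives D_9.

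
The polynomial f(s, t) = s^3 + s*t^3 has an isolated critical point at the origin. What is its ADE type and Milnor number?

Type E_7, Milnor number mu = 7.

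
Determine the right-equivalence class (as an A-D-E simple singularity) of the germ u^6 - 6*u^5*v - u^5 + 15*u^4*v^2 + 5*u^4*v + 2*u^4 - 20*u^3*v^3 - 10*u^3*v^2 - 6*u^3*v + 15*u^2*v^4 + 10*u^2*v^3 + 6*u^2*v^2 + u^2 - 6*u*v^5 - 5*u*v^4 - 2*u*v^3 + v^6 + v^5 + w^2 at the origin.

A4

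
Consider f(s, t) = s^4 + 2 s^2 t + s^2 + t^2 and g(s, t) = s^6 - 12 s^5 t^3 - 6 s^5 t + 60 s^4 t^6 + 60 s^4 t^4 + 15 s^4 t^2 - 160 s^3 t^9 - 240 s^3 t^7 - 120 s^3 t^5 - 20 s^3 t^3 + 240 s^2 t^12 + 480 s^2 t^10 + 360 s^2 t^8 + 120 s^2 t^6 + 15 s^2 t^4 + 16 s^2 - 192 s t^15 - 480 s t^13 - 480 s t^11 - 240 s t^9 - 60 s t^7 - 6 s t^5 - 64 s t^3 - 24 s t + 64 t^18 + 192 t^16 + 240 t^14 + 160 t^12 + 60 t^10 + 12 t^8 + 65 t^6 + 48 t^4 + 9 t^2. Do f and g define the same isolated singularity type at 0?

No.

The Hessian of f at 0 is [[2, 0], [0, 2]] with rank 2, so corank 0. A Groebner basis of the Jacobian ideal J(f) in C{s,t} is {s, t}; counting standard monomials gives mu = 1. Corank 0: nondegenerate Morse point, so A_1. The Hessian of g at 0 is [[32, -24], [-24, 18]] with rank 1, so corank 1. A Groebner basis of the Jacobian ideal J(g) in C{s,t} is {s*t^2 - 3*s/8 + 9*t/32, -s/2 + t^3 + 3*t/8, s^2 - 3*s*t/2 + 9*t^2/16}; counting standard monomials gives mu = 5. Corank 1: A-series; mu = 5 gives A_5. f is A_1 but g is A_5, hence not right-equivalent.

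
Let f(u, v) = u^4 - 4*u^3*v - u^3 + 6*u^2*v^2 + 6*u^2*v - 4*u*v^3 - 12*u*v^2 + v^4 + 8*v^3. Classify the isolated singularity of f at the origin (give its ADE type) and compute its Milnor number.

Type E6, Milnor number mu = 6.

The Hessian of f at 0 has rank 0. Corank 2; j^3 = -(u - 2*v)^3 is a perfect cube, so E-series; the 4-jet and mu = 6 give E_6.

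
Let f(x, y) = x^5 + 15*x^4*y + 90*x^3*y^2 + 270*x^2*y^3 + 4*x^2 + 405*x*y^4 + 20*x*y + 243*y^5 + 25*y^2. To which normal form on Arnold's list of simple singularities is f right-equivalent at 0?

A_{4}

The Hessian of f at 0 has rank 1. Corank 1: A-series; mu = 4 gives A_4.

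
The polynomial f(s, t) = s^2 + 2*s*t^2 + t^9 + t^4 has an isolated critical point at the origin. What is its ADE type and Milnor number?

The Hessian of f at 0 has rank 1. Corank 1: A-series; mu = 8 gives A_8.

Type A8, Milnor number mu = 8.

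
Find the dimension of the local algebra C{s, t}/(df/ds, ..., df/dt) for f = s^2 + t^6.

5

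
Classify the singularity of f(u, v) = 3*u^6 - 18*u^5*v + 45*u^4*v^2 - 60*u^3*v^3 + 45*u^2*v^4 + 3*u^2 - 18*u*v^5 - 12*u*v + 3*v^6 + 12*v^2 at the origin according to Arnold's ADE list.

The Hessian of f at 0 has rank 1. Corank 1: A-series; mu = 5 gives A_5.

A_{5}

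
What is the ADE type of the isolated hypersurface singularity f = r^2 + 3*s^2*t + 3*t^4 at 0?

D_5

The Hessian of f at 0 is [[0, 0, 0], [0, 0, 0], [0, 0, 2]] with rank 1, so corank 2. A Groebner basis of the Jacobian ideal J(f) in C{s,t,r} is {s^3, s^2/4 + t^3, s*t, r}; counting standard monomials gives mu = 5. Corank 2; j^3 = 3*s^2*t has shape L^2 M (L != M), so D-series; mu = 5 gives D_5.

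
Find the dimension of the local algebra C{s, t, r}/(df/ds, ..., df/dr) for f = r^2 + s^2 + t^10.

The Hessian of f at 0 is [[2, 0, 0], [0, 0, 0], [0, 0, 2]] with rank 2, so corank 1. A Groebner basis of the Jacobian ideal J(f) in C{s,t,r} is {t^9, s, r}; counting standard monomials gives mu = 9. Corank 1: A-series; mu = 9 gives A_9.

9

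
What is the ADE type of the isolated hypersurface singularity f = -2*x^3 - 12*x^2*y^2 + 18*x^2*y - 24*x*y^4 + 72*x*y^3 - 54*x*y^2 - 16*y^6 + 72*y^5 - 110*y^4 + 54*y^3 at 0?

E_{6}

The Hessian of f at 0 is [[0, 0], [0, 0]] with rank 0, so corank 2. A Groebner basis of the Jacobian ideal J(f) in C{x,y} is {x^3 + 27*x^2/4 - 81*x*y/2 + 243*y^2/4, x^2*y + 3*x^2/2 - 9*x*y + 27*y^2/2, x^2/4 + x*y^2 - 3*x*y/2 + 9*y^2/4, y^3}; counting standard monomials gives mu = 6. Corank 2; j^3 = -2*(x - 3*y)^3 is a perfect cube, so E-series; the 4-jet and mu = 6 give E_6.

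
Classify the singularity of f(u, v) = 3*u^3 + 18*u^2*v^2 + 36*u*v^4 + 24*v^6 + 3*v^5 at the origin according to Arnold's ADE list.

E_{8}

The Hessian of f at 0 is [[0, 0], [0, 0]] with rank 0, so corank 2. A Groebner basis of the Jacobian ideal J(f) in C{u,v} is {v^4, u^3, u^2/4 + u*v^2}; counting standard monomials gives mu = 8. Corank 2; j^3 = 3*u^3 is a perfect cube, so E-series; the 5-jet and mu = 8 give E_8.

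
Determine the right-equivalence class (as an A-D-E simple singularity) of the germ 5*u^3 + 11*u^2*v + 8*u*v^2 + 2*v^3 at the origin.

D4

The Hessian of f at 0 is [[0, 0], [0, 0]] with rank 0, so corank 2. A Groebner basis of the Jacobian ideal J(f) in C{u,v} is {v^3, u^2 + 2*v^2, u*v - v^2}; counting standard monomials gives mu = 4. Corank 2; j^3 = (u + v)*(5*u^2 + 6*u*v + 2*v^2) splits into three distinct lines over C (the quadratic factor has nonzero discriminant), so D_4.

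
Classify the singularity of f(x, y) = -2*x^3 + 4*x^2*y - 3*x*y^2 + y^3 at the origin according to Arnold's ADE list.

D_4

The Hessian of f at 0 is [[0, 0], [0, 0]] with rank 0, so corank 2. A Groebner basis of the Jacobian ideal J(f) in C{x,y} is {y^3, x^2 - 3*y^2/2, x*y - 3*y^2/2}; counting standard monomials gives mu = 4. Corank 2; j^3 = -(x - y)*(2*x^2 - 2*x*y + y^2) splits into three distinct lines over C (the quadratic factor has nonzero discriminant), so D_4.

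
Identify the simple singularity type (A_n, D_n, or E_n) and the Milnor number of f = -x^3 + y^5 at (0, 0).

Type E8, Milnor number mu = 8.

The Hessian of f at 0 has rank 0. Corank 2; j^3 = -x^3 is a perfect cube, so E-series; the 5-jet and mu = 8 give E_8.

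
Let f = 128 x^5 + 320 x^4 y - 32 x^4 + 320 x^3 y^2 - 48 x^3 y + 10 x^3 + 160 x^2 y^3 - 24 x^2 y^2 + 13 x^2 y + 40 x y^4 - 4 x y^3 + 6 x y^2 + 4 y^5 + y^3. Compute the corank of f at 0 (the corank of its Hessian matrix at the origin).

The Hessian at 0 is [[0, 0], [0, 0]] of rank 0; hence corank 2.

2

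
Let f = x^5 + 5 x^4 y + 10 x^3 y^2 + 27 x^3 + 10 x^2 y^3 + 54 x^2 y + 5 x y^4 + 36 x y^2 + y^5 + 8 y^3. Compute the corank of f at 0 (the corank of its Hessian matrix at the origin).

2

The Hessian at 0 is [[0, 0], [0, 0]] of rank 0; hence corank 2.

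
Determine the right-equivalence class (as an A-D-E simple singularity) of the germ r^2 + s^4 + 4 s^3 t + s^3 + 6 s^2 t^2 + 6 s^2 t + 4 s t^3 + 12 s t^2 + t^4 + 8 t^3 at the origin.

The Hessian of f at 0 has rank 1. Corank 2; j^3 = (s + 2*t)^3 is a perfect cube, so E-series; the 4-jet and mu = 6 give E_6.

E_6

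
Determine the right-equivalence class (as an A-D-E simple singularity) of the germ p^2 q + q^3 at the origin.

The Hessian of f at 0 has rank 0. Corank 2; j^3 = q*(p^2 + q^2) splits into three distinct lines over C (the quadratic factor has nonzero discriminant), so D_4.

D_4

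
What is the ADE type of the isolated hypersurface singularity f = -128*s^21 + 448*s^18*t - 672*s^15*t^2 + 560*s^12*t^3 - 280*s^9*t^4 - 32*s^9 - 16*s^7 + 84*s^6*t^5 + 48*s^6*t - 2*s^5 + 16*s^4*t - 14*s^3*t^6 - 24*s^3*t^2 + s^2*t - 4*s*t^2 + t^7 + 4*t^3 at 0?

D_{8}

The Hessian of f at 0 has rank 0. Corank 2; j^3 = t*(s - 2*t)^2 has shape L^2 M (L != M), so D-series; mu = 8 gives D_8.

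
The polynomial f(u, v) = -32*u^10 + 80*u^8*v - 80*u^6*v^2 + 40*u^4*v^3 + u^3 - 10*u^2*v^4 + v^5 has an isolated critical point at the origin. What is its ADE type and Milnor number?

The Hessian of f at 0 has rank 0. Corank 2; j^3 = u^3 is a perfect cube, so E-series; the 5-jet and mu = 8 give E_8.

Type E_8, Milnor number mu = 8.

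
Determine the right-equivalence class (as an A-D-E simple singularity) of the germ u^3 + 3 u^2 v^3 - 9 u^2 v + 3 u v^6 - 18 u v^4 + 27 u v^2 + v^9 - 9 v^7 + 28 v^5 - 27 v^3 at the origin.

E_{8}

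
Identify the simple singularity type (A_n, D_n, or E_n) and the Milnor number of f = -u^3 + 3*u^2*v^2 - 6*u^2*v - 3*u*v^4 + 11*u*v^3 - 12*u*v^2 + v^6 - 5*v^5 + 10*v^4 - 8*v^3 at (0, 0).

The Hessian of f at 0 has rank 0. Corank 2; j^3 = -(u + 2*v)^3 is a perfect cube, so E-series; the 4-jet and mu = 7 give E_7.

Type E_7, Milnor number mu = 7.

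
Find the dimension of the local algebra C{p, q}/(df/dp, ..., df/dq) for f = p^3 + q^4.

6

The Hessian of f at 0 has rank 0. Corank 2; j^3 = p^3 is a perfect cube, so E-series; the 4-jet and mu = 6 give E_6.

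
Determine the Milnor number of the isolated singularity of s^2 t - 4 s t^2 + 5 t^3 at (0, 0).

4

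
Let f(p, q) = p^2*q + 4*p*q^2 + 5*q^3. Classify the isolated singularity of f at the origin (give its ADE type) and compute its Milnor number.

The Hessian of f at 0 is [[0, 0], [0, 0]] with rank 0, so corank 2. A Groebner basis of the Jacobian ideal J(f) in C{p,q} is {q^3, p^2 - q^2, p*q + 2*q^2}; counting standard monomials gives mu = 4. Corank 2; j^3 = q*(p^2 + 4*p*q + 5*q^2) splits into three distinct lines over C (the quadratic factor has nonzero discriminant), so D_4.

Type D4, Milnor number mu = 4.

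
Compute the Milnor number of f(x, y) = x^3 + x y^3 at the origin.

The Hessian of f at 0 has rank 0. Corank 2; j^3 = x^3 is a perfect cube, so E-series; the 4-jet and mu = 7 give E_7.

7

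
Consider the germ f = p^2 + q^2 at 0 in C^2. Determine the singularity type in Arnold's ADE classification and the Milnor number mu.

Type A_{1}, Milnor number mu = 1.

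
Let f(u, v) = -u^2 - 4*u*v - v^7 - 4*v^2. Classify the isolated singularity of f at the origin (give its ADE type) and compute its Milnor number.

The Hessian of f at 0 is [[-2, -4], [-4, -8]] with rank 1, so corank 1. A Groebner basis of the Jacobian ideal J(f) in C{u,v} is {v^6, u + 2*v}; counting standard monomials gives mu = 6. Corank 1: A-series; mu = 6 gives A_6.

Type A_{6}, Milnor number mu = 6.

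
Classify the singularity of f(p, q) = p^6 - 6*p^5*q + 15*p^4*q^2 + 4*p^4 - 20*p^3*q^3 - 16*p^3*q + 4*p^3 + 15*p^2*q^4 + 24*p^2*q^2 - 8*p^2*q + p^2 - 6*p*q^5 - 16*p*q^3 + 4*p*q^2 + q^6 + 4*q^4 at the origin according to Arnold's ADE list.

A5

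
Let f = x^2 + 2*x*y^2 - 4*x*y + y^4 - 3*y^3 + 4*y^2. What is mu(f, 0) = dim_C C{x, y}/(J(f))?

2

The Hessian of f at 0 has rank 1. Corank 1: A-series; mu = 2 gives A_2.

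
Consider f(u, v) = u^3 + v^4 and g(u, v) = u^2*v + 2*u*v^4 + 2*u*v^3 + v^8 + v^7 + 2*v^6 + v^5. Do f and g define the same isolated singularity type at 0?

No.

The Hessian of f at 0 is [[0, 0], [0, 0]] with rank 0, so corank 2. A Groebner basis of the Jacobian ideal J(f) in C{u,v} is {v^3, u^2}; counting standard monomials gives mu = 6. Corank 2; j^3 = u^3 is a perfect cube, so E-series; the 4-jet and mu = 6 give E_6. The Hessian of g at 0 is [[0, 0], [0, 0]] with rank 0, so corank 2. A Groebner basis of the Jacobian ideal J(g) in C{u,v} is {u^2*v^2 - 10*u^2*v/17 + 3*u^2/17 - 4*u*v^2/17 + 7*u*v/17 + 7*v^3/17, 8*u^2*v/17 + u^2/17 + u*v^3 - 7*u*v^2/17 + 8*u*v/17 + 8*v^3/17, u*v + v^4 + v^3, u^3 + 11*u^2*v/17 - 5*u^2/17 + u*v^2/17 - 6*u*v/17 - 6*v^3/17}; counting standard monomials gives mu = 9. Corank 2; j^3 = u^2*v has shape L^2 M (L != M), so D-series; mu = 9 gives D_9. f is E_6 but g is D_9, hence not right-equivalent.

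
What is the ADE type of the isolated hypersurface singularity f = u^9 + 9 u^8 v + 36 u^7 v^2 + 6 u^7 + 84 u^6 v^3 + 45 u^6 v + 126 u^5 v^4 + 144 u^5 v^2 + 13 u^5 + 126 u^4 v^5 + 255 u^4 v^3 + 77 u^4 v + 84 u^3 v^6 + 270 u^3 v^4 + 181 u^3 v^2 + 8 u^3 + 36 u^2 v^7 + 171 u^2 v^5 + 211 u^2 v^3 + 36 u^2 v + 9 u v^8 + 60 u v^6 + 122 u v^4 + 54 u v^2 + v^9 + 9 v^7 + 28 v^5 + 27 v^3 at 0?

E_8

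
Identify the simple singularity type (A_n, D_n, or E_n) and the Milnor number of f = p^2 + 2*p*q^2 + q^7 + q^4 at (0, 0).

Type A6, Milnor number mu = 6.

The Hessian of f at 0 is [[2, 0], [0, 0]] with rank 1, so corank 1. A Groebner basis of the Jacobian ideal J(f) in C{p,q} is {p^3, p + q^2}; counting standard monomials gives mu = 6. Corank 1: A-series; mu = 6 gives A_6.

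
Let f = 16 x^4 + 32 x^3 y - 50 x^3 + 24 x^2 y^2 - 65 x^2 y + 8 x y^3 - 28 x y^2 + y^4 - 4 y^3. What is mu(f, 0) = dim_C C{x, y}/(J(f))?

5

The Hessian of f at 0 is [[0, 0], [0, 0]] with rank 0, so corank 2. A Groebner basis of the Jacobian ideal J(f) in C{x,y} is {x*y^2 - 125*x*y/4 - 25*y^2/2, 625*x*y/8 + y^3 + 125*y^2/4, x^2 + 9*x*y/10 + y^2/5}; counting standard monomials gives mu = 5. Corank 2; j^3 = -(2*x + y)*(5*x + 2*y)^2 has shape L^2 M (L != M), so D-series; mu = 5 gives D_5.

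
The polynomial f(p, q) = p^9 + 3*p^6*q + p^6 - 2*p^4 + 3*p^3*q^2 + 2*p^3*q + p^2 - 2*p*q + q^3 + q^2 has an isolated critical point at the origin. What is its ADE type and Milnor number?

Type A2, Milnor number mu = 2.

The Hessian of f at 0 has rank 1. Corank 1: A-series; mu = 2 gives A_2.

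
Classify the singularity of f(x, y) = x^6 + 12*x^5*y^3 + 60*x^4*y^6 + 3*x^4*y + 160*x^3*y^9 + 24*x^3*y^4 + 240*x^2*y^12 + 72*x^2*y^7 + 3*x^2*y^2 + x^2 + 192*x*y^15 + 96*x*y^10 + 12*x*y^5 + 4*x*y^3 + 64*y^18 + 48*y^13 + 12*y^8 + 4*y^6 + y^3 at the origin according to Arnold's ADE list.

A_2

The Hessian of f at 0 is [[2, 0], [0, 0]] with rank 1, so corank 1. A Groebner basis of the Jacobian ideal J(f) in C{x,y} is {y^2, x}; counting standard monomials gives mu = 2. Corank 1: A-series; mu = 2 gives A_2.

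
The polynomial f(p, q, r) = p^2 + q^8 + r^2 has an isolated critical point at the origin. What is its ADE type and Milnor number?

The Hessian of f at 0 has rank 2. Corank 1: A-series; mu = 7 gives A_7.

Type A_{7}, Milnor number mu = 7.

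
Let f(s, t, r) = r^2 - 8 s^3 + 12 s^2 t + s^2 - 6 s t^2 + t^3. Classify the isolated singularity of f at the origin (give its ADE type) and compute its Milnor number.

The Hessian of f at 0 is [[2, 0, 0], [0, 0, 0], [0, 0, 2]] with rank 2, so corank 1. A Groebner basis of the Jacobian ideal J(f) in C{s,t,r} is {t^2, s, r}; counting standard monomials gives mu = 2. Corank 1: A-series; mu = 2 gives A_2.

Type A2, Milnor number mu = 2.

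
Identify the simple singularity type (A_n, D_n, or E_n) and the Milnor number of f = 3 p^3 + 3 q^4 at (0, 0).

Type E_6, Milnor number mu = 6.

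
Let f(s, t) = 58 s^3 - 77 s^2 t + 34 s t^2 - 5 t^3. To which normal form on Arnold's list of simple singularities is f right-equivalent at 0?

The Hessian of f at 0 has rank 0. Corank 2; j^3 = (2*s - t)*(29*s^2 - 24*s*t + 5*t^2) splits into three distinct lines over C (the quadratic factor has nonzero discriminant), so D_4.

D_{4}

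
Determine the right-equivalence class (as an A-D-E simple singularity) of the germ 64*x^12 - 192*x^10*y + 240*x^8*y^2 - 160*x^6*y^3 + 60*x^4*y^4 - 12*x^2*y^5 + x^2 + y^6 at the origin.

A_{5}

The Hessian of f at 0 has rank 1. Corank 1: A-series; mu = 5 gives A_5.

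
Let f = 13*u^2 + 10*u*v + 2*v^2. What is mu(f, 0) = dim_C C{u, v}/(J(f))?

The Hessian of f at 0 has rank 2. Corank 0: nondegenerate Morse point, so A_1.

1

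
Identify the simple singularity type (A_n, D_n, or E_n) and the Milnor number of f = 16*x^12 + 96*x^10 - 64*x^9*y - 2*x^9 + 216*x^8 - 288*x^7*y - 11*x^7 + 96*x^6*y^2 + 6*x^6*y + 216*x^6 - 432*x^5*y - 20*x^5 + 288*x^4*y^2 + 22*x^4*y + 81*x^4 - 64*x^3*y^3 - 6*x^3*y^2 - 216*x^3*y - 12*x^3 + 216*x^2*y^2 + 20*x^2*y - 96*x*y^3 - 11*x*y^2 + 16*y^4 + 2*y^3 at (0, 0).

The Hessian of f at 0 is [[0, 0], [0, 0]] with rank 0, so corank 2. A Groebner basis of the Jacobian ideal J(f) in C{x,y} is {x*y^2 + 2*x*y/3 - y^2/3, 4*x*y/3 + y^3 - 2*y^2/3, x^2 - 7*x*y/6 + y^2/3}; counting standard monomials gives mu = 5. Corank 2; j^3 = -(2*x - y)^2*(3*x - 2*y) has shape L^2 M (L != M), so D-series; mu = 5 gives D_5.

Type D_5, Milnor number mu = 5.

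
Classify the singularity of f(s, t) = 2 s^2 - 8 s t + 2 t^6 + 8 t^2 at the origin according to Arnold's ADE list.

A5

The Hessian of f at 0 has rank 1. Corank 1: A-series; mu = 5 gives A_5.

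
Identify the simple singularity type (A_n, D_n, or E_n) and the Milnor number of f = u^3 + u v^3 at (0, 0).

The Hessian of f at 0 is [[0, 0], [0, 0]] with rank 0, so corank 2. A Groebner basis of the Jacobian ideal J(f) in C{u,v} is {u^3, u*v^2, 3*u^2 + v^3}; counting standard monomials gives mu = 7. Corank 2; j^3 = u^3 is a perfect cube, so E-series; the 4-jet and mu = 7 give E_7.

Type E7, Milnor number mu = 7.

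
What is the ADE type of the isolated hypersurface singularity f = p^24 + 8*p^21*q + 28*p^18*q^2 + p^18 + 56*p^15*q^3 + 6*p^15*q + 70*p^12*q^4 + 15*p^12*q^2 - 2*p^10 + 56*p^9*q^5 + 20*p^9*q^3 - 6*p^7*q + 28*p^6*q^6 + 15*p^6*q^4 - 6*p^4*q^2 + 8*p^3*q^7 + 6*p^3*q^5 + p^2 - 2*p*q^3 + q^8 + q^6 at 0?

A7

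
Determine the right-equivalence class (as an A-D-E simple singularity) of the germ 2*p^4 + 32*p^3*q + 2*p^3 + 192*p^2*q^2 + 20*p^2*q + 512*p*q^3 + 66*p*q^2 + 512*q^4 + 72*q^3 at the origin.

D_{5}

The Hessian of f at 0 is [[0, 0], [0, 0]] with rank 0, so corank 2. A Groebner basis of the Jacobian ideal J(f) in C{p,q} is {p*q^2 + 3*p*q/4 + 9*q^2/4, -p*q/4 + q^3 - 3*q^2/4, p^2 + 7*p*q + 12*q^2}; counting standard monomials gives mu = 5. Corank 2; j^3 = 2*(p + 3*q)^2*(p + 4*q) has shape L^2 M (L != M), so D-series; mu = 5 gives D_5.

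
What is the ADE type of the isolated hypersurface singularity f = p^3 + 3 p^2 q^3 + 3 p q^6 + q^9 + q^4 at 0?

E6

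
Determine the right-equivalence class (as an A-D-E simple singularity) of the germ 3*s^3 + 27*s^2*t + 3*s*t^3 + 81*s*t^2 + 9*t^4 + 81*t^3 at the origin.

E_7

The Hessian of f at 0 has rank 0. Corank 2; j^3 = 3*(s + 3*t)^3 is a perfect cube, so E-series; the 4-jet and mu = 7 give E_7.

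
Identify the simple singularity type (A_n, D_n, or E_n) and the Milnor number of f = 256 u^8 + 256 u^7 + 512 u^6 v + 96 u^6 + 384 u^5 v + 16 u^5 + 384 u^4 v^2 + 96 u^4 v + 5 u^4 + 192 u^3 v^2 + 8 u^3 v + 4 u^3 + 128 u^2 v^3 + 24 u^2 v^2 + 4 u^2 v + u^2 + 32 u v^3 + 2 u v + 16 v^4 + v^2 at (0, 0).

The Hessian of f at 0 has rank 1. Corank 1: A-series; mu = 3 gives A_3.

Type A_{3}, Milnor number mu = 3.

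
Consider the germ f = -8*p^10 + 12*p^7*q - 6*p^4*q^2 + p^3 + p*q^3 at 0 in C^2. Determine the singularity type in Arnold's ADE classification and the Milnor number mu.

The Hessian of f at 0 has rank 0. Corank 2; j^3 = p^3 is a perfect cube, so E-series; the 4-jet and mu = 7 give E_7.

Type E7, Milnor number mu = 7.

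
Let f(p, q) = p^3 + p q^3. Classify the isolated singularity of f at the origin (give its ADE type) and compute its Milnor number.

The Hessian of f at 0 has rank 0. Corank 2; j^3 = p^3 is a perfect cube, so E-series; the 4-jet and mu = 7 give E_7.

Type E7, Milnor number mu = 7.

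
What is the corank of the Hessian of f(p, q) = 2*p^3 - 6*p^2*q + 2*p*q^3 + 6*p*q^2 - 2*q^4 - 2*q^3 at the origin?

2

Hessian at 0 has rank 0.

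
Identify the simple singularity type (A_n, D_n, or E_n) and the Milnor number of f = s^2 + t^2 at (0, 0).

Type A_1, Milnor number mu = 1.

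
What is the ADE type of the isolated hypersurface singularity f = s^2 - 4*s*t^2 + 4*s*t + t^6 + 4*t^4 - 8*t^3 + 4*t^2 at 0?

The Hessian of f at 0 is [[2, 4], [4, 8]] with rank 1, so corank 1. A Groebner basis of the Jacobian ideal J(f) in C{s,t} is {s^3 - 6*s^2 - 20*s*t - 8*s - 16*t, s^2*t + 2*s^2 + 6*s*t + 2*s + 4*t, -s/2 + t^2 - t}; counting standard monomials gives mu = 5. Corank 1: A-series; mu = 5 gives A_5.

A_{5}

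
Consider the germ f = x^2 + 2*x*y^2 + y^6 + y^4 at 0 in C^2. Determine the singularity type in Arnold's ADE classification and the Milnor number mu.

Type A_5, Milnor number mu = 5.

The Hessian of f at 0 has rank 1. Corank 1: A-series; mu = 5 gives A_5.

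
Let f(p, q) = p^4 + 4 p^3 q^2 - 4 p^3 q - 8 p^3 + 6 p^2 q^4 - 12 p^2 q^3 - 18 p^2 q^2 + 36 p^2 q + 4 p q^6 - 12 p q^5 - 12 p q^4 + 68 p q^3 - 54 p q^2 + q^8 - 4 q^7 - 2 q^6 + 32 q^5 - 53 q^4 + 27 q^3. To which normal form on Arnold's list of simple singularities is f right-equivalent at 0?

E_6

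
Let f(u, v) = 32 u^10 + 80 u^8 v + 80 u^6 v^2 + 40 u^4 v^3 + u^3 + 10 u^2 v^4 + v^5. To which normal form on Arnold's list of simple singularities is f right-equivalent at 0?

E_8

The Hessian of f at 0 is [[0, 0], [0, 0]] with rank 0, so corank 2. A Groebner basis of the Jacobian ideal J(f) in C{u,v} is {v^4, u^2}; counting standard monomials gives mu = 8. Corank 2; j^3 = u^3 is a perfect cube, so E-series; the 5-jet and mu = 8 give E_8.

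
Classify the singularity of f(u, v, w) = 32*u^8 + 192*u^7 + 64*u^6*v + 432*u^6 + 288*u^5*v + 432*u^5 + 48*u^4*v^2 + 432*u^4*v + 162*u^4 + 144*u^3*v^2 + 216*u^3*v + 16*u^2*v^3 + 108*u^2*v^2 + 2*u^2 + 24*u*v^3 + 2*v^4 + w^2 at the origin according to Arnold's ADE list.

The Hessian of f at 0 has rank 2. Corank 1: A-series; mu = 3 gives A_3.

A_3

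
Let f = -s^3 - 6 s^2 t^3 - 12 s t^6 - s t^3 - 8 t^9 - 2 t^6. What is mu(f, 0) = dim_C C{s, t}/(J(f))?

7

The Hessian of f at 0 is [[0, 0], [0, 0]] with rank 0, so corank 2. A Groebner basis of the Jacobian ideal J(f) in C{s,t} is {s^3, s*t^2, 3*s^2 + t^3}; counting standard monomials gives mu = 7. Corank 2; j^3 = -s^3 is a perfect cube, so E-series; the 4-jet and mu = 7 give E_7.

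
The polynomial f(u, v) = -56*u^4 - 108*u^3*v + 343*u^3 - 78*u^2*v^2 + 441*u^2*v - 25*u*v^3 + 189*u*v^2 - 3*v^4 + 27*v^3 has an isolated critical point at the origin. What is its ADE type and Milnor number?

Type E_7, Milnor number mu = 7.

The Hessian of f at 0 is [[0, 0], [0, 0]] with rank 0, so corank 2. A Groebner basis of the Jacobian ideal J(f) in C{u,v} is {17294403*u^2/4 + 7411887*u*v/2 + v^4 - 343*v^3/4 + 3176523*v^2/4, u^3 - 5733*u^2/4 - 2457*u*v/2 + 3*v^3/28 - 1053*v^2/4, u^2*v + 8575*u^2/4 + 3675*u*v/2 - 19*v^3/84 + 1575*v^2/4, -2401*u^2 + u*v^2 - 2058*u*v + 10*v^3/21 - 441*v^2}; counting standard monomials gives mu = 7. Corank 2; j^3 = (7*u + 3*v)^3 is a perfect cube, so E-series; the 4-jet and mu = 7 give E_7.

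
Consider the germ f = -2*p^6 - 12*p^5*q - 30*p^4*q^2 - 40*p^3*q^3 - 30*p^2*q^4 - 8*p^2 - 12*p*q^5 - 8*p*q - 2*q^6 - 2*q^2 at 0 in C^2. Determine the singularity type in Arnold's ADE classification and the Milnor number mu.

The Hessian of f at 0 is [[-16, -8], [-8, -4]] with rank 1, so corank 1. A Groebner basis of the Jacobian ideal J(f) in C{p,q} is {q^5, p + q/2}; counting standard monomials gives mu = 5. Corank 1: A-series; mu = 5 gives A_5.

Type A_5, Milnor number mu = 5.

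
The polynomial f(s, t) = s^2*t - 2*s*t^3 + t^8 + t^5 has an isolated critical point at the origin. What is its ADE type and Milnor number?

Type D_{9}, Milnor number mu = 9.

The Hessian of f at 0 has rank 0. Corank 2; j^3 = s^2*t has shape L^2 M (L != M), so D-series; mu = 9 gives D_9.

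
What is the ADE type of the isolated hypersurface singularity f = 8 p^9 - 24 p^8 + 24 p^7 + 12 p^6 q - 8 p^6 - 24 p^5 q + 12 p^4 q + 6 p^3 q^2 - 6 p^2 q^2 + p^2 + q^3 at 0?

The Hessian of f at 0 has rank 1. Corank 1: A-series; mu = 2 gives A_2.

A_2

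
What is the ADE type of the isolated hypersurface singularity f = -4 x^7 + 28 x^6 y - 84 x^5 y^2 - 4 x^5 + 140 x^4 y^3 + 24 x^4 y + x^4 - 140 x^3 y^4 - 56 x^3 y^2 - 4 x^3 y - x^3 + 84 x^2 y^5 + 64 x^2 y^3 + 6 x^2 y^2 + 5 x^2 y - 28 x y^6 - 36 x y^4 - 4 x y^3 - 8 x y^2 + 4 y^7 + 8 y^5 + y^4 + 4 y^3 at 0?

D_5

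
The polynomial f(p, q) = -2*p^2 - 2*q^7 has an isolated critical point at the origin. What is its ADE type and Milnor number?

Type A6, Milnor number mu = 6.

The Hessian of f at 0 is [[-4, 0], [0, 0]] with rank 1, so corank 1. A Groebner basis of the Jacobian ideal J(f) in C{p,q} is {q^6, p}; counting standard monomials gives mu = 6. Corank 1: A-series; mu = 6 gives A_6.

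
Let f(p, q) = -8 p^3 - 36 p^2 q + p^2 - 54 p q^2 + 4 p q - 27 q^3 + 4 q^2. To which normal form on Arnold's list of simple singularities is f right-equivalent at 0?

The Hessian of f at 0 has rank 1. Corank 1: A-series; mu = 2 gives A_2.

A_2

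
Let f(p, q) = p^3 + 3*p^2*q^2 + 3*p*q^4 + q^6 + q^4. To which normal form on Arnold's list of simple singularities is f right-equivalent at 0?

The Hessian of f at 0 has rank 0. Corank 2; j^3 = p^3 is a perfect cube, so E-series; the 4-jet and mu = 6 give E_6.

E_{6}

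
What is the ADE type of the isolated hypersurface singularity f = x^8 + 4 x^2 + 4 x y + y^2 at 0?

A_{7}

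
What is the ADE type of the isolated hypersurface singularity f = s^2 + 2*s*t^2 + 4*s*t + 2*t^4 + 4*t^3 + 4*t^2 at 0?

A_3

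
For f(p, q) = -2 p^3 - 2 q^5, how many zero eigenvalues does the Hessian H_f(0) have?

2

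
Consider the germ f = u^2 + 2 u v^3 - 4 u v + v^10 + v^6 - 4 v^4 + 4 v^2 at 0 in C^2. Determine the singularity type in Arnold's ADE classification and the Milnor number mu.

Type A9, Milnor number mu = 9.

The Hessian of f at 0 has rank 1. Corank 1: A-series; mu = 9 gives A_9.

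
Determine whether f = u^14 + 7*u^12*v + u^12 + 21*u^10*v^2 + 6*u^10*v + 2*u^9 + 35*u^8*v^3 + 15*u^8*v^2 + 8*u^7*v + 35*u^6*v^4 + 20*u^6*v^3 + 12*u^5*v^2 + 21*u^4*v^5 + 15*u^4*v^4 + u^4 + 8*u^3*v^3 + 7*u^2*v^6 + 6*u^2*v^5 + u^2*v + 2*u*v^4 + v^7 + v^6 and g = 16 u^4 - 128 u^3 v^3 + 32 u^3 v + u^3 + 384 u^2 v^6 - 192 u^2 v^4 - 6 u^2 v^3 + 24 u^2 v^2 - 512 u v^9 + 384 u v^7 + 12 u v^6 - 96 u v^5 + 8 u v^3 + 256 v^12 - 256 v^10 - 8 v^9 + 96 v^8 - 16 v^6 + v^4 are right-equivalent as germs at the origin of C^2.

No.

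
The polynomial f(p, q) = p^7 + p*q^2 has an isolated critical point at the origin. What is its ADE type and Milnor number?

Type D_{8}, Milnor number mu = 8.

The Hessian of f at 0 has rank 0. Corank 2; j^3 = p*q^2 has shape L^2 M (L != M), so D-series; mu = 8 gives D_8.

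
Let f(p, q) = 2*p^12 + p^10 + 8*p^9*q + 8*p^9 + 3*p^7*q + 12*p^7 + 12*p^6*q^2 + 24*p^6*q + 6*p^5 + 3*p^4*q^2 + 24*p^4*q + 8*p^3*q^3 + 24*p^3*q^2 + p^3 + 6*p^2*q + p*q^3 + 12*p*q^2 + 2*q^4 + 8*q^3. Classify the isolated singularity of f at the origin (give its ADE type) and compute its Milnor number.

Type E_7, Milnor number mu = 7.

The Hessian of f at 0 is [[0, 0], [0, 0]] with rank 0, so corank 2. A Groebner basis of the Jacobian ideal J(f) in C{p,q} is {p^3 + 6*p^2*q + 48*p^2 + 192*p*q + 192*q^2, -6*p^2 + p*q^2 - 24*p*q - 24*q^2, 3*p^2 + 12*p*q + q^3 + 12*q^2}; counting standard monomials gives mu = 7. Corank 2; j^3 = (p + 2*q)^3 is a perfect cube, so E-series; the 4-jet and mu = 7 give E_7.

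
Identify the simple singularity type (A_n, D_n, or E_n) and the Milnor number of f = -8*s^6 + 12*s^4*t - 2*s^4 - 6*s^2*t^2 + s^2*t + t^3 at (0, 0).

Type D_{4}, Milnor number mu = 4.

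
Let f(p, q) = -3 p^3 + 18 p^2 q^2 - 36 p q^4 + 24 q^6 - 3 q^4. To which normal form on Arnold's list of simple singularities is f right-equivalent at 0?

The Hessian of f at 0 is [[0, 0], [0, 0]] with rank 0, so corank 2. A Groebner basis of the Jacobian ideal J(f) in C{p,q} is {p^3, p^2*q, -p^2/4 + p*q^2, q^3}; counting standard monomials gives mu = 6. Corank 2; j^3 = -3*p^3 is a perfect cube, so E-series; the 4-jet and mu = 6 give E_6.

E6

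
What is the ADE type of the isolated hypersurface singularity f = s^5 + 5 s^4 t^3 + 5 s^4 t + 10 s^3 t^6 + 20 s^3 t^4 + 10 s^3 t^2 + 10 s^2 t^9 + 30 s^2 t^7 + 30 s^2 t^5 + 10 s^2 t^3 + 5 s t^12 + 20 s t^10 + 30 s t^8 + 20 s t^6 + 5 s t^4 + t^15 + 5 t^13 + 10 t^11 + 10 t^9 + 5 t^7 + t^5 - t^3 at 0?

E_{8}

The Hessian of f at 0 is [[0, 0], [0, 0]] with rank 0, so corank 2. A Groebner basis of the Jacobian ideal J(f) in C{s,t} is {s^4 + 4*s^3*t, t^2}; counting standard monomials gives mu = 8. Corank 2; j^3 = -t^3 is a perfect cube, so E-series; the 5-jet and mu = 8 give E_8.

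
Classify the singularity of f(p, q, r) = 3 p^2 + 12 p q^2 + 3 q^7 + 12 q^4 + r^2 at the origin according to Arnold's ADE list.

A_{6}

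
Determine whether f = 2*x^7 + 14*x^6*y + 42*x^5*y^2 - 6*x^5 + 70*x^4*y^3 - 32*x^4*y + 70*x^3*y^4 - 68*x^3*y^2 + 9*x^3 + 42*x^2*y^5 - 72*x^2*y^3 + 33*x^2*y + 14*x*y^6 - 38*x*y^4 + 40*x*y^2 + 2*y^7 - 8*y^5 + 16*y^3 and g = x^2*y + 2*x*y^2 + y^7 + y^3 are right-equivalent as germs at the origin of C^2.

The Hessian of f at 0 is [[0, 0], [0, 0]] with rank 0, so corank 2. A Groebner basis of the Jacobian ideal J(f) in C{x,y} is {1053*x^2/2 + x*y^3 + 1296*x*y + 792*y^2, -405*x^2 - 999*x*y + y^4 - 612*y^2, x^3 - 16*x*y^2/3 - 128*y^3/27, x^2*y + 8*x*y^2/3 + 16*y^3/9}; counting standard monomials gives mu = 8. Corank 2; j^3 = (x + y)*(3*x + 4*y)^2 has shape L^2 M (L != M), so D-series; mu = 8 gives D_8. The Hessian of g at 0 is [[0, 0], [0, 0]] with rank 0, so corank 2. A Groebner basis of the Jacobian ideal J(g) in C{x,y} is {x^2/7 + y^6 - y^2/7, x^3 + y^3, x*y + y^2}; counting standard monomials gives mu = 8. Corank 2; j^3 = y*(x + y)^2 has shape L^2 M (L != M), so D-series; mu = 8 gives D_8. Both have type D_8, hence right-equivalent.

Yes.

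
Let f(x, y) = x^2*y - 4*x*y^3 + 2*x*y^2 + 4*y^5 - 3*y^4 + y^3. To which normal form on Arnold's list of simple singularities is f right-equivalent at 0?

D_{5}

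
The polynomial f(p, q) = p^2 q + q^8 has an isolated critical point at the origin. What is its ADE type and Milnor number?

Type D_{9}, Milnor number mu = 9.

The Hessian of f at 0 has rank 0. Corank 2; j^3 = p^2*q has shape L^2 M (L != M), so D-series; mu = 9 gives D_9.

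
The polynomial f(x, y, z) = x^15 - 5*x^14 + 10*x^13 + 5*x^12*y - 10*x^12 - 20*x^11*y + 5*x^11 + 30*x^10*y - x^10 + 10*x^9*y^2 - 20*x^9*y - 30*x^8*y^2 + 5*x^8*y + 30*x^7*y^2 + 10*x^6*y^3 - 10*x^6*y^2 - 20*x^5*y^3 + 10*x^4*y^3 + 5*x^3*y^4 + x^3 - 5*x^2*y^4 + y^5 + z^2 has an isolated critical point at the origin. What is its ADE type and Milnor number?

The Hessian of f at 0 is [[0, 0, 0], [0, 0, 0], [0, 0, 2]] with rank 1, so corank 2. A Groebner basis of the Jacobian ideal J(f) in C{x,y,z} is {y^4, x^2, z}; counting standard monomials gives mu = 8. Corank 2; j^3 = x^3 is a perfect cube, so E-series; the 5-jet and mu = 8 give E_8.

Type E8, Milnor number mu = 8.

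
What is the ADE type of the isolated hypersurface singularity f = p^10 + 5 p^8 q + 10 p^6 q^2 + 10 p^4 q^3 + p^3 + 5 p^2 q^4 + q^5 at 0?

E8

The Hessian of f at 0 is [[0, 0], [0, 0]] with rank 0, so corank 2. A Groebner basis of the Jacobian ideal J(f) in C{p,q} is {q^4, p^2}; counting standard monomials gives mu = 8. Corank 2; j^3 = p^3 is a perfect cube, so E-series; the 5-jet and mu = 8 give E_8.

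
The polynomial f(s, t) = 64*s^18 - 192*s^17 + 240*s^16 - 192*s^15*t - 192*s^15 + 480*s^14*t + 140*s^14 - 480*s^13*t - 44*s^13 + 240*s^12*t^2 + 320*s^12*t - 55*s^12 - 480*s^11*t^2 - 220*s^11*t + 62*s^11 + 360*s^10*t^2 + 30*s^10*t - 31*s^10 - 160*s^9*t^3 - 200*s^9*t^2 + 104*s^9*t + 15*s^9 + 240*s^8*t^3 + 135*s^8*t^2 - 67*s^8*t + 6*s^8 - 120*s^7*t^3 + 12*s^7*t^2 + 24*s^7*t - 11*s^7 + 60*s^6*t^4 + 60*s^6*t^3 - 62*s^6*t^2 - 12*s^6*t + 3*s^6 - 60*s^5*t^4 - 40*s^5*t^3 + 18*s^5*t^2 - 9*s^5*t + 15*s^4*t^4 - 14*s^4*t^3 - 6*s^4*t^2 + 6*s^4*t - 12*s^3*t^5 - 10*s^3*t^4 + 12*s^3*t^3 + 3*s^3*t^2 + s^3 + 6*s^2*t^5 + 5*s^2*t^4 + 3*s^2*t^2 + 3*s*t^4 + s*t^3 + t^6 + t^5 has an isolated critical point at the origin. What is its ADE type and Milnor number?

The Hessian of f at 0 is [[0, 0], [0, 0]] with rank 0, so corank 2. A Groebner basis of the Jacobian ideal J(f) in C{s,t} is {-s^2 + t^4 - t^3/3, s^3, s^2*t + s^2/3 + t^3/9, s^2 + s*t^2 + t^3/3}; counting standard monomials gives mu = 7. Corank 2; j^3 = s^3 is a perfect cube, so E-series; the 4-jet and mu = 7 give E_7.

Type E_7, Milnor number mu = 7.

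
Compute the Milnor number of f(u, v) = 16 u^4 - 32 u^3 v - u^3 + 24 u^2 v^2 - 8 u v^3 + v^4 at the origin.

The Hessian of f at 0 has rank 0. Corank 2; j^3 = -u^3 is a perfect cube, so E-series; the 4-jet and mu = 6 give E_6.

6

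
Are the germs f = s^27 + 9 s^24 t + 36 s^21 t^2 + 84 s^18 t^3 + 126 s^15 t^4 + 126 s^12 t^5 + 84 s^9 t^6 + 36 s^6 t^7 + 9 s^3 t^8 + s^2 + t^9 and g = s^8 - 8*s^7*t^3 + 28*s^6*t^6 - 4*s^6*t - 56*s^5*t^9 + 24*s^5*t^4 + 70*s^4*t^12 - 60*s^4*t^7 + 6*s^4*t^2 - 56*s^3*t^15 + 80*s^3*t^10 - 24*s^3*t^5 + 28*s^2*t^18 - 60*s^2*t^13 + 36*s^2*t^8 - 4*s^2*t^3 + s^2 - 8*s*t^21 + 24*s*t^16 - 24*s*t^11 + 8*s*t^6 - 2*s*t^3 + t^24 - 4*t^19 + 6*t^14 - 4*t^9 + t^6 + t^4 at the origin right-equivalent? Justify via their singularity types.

No.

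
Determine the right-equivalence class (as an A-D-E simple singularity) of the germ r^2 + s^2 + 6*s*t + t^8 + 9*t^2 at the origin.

A_7

The Hessian of f at 0 has rank 2. Corank 1: A-series; mu = 7 gives A_7.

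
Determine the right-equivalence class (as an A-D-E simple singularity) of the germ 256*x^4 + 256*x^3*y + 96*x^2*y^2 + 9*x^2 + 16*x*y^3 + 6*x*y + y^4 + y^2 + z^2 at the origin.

A3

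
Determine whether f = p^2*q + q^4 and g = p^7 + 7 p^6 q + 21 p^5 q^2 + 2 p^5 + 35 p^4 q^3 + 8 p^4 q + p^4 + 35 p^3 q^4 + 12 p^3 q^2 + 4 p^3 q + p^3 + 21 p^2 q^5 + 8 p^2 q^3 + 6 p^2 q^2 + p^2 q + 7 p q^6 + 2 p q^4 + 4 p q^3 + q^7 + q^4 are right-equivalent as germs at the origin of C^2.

Yes.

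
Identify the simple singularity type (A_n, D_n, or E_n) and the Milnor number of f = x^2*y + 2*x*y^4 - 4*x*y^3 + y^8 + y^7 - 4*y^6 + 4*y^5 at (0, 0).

Type D_{9}, Milnor number mu = 9.

The Hessian of f at 0 is [[0, 0], [0, 0]] with rank 0, so corank 2. A Groebner basis of the Jacobian ideal J(f) in C{x,y} is {x^2*y^2 + 28*x^2*y/31 - 12*x^2/31 + 160*x*y^2/31 + 272*x*y/31 - 544*y^3/31, -8*x^2*y/31 - x^2/31 + x*y^3 + 34*x*y^2/31 + 64*x*y/31 - 128*y^3/31, x*y + y^4 - 2*y^3, x^3 + 52*x^2*y/31 - 40*x^2/31 + 368*x*y^2/31 + 576*x*y/31 - 1152*y^3/31}; counting standard monomials gives mu = 9. Corank 2; j^3 = x^2*y has shape L^2 M (L != M), so D-series; mu = 9 gives D_9.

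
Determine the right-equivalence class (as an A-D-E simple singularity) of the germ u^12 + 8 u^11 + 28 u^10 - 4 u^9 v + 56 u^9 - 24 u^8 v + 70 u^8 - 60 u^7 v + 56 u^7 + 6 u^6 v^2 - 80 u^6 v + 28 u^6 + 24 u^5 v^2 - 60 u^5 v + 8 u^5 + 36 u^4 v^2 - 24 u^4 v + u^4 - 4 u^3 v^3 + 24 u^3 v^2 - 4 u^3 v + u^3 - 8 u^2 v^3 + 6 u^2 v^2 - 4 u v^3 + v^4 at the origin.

The Hessian of f at 0 has rank 0. Corank 2; j^3 = u^3 is a perfect cube, so E-series; the 4-jet and mu = 6 give E_6.

E_6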